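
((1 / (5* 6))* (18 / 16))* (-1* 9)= -27 / 80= -0.34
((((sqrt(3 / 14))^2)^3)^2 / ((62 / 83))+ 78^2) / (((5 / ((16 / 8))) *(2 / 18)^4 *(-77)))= -3726912114360639 / 17973002432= -207361.69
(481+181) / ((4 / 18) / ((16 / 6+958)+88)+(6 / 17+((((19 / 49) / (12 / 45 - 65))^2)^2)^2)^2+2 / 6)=1445.06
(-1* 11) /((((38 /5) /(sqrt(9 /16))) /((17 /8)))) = -2805 /1216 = -2.31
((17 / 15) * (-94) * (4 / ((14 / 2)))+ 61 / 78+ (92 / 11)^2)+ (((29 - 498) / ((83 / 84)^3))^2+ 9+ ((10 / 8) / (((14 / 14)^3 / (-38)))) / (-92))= 236367.87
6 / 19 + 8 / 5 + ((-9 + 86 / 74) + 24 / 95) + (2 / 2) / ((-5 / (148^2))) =-3083688 / 703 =-4386.47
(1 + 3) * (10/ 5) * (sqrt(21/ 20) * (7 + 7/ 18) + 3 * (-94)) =-2256 + 266 * sqrt(105)/ 45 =-2195.43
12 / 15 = 4 / 5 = 0.80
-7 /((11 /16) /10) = -1120 /11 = -101.82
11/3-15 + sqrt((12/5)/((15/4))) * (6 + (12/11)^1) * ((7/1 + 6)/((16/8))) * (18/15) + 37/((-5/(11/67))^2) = 122042047/3703425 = 32.95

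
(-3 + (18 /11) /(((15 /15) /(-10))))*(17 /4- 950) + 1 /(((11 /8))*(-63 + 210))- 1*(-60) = 118837625 /6468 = 18373.16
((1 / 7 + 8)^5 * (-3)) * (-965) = 1741898505015 / 16807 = 103641250.97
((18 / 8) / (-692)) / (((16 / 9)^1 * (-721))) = 81 / 31931648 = 0.00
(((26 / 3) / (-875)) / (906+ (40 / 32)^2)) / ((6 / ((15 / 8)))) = -2 / 586425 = -0.00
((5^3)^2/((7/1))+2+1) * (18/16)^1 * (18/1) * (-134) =-42455421/7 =-6065060.14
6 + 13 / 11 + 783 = 790.18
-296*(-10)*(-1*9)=-26640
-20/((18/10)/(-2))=200/9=22.22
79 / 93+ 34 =3241 / 93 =34.85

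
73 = 73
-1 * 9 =-9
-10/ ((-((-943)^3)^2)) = 10/ 703185904159105249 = 0.00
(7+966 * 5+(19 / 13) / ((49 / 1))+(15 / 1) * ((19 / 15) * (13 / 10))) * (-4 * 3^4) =-1575200.46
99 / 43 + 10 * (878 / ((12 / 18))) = 566409 / 43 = 13172.30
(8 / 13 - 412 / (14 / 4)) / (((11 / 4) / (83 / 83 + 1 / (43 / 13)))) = -340992 / 6149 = -55.45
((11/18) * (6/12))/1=11/36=0.31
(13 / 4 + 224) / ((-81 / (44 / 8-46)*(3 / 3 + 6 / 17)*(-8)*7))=-15453 / 10304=-1.50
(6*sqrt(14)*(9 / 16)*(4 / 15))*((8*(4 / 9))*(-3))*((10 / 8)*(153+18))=-2052*sqrt(14)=-7677.88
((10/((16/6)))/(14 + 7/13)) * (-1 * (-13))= 3.35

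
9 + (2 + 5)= 16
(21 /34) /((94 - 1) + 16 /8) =21 /3230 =0.01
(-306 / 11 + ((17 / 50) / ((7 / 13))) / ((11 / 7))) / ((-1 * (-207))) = -15079 / 113850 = -0.13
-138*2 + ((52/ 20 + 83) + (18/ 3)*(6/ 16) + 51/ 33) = -41053/ 220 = -186.60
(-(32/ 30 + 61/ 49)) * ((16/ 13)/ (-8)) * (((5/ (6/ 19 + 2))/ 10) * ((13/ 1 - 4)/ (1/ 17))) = 1646331/ 140140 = 11.75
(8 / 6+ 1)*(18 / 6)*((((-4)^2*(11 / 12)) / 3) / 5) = 308 / 45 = 6.84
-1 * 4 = -4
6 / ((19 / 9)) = 2.84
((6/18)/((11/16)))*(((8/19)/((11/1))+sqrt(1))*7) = 24304/6897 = 3.52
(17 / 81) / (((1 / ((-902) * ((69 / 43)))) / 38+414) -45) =13401916 / 23562932211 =0.00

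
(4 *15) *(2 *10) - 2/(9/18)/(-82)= 1200.05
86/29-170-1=-4873/29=-168.03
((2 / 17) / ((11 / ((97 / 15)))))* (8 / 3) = 1552 / 8415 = 0.18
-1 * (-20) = 20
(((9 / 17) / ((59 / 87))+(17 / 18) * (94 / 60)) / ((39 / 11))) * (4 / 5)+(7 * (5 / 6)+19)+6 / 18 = 1355932849 / 52807950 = 25.68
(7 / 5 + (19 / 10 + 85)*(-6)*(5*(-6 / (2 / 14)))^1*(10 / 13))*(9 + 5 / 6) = 323012669 / 390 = 828237.61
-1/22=-0.05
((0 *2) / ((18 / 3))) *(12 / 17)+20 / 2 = 10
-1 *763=-763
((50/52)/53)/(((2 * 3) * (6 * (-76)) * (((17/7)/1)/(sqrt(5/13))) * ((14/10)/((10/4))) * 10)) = -125 * sqrt(65)/3332863872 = -0.00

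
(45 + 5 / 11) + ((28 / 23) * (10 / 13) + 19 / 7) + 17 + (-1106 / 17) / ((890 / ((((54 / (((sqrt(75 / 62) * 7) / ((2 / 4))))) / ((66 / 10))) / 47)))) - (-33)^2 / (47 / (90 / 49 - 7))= 1406894331 / 7574567 - 237 * sqrt(186) / 3911105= 185.74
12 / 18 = 2 / 3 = 0.67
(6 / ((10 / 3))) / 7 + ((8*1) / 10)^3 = 673 / 875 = 0.77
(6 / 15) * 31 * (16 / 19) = 992 / 95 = 10.44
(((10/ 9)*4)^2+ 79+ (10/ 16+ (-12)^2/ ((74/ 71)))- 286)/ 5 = -1161871/ 119880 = -9.69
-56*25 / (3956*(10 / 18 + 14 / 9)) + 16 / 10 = 134578 / 93955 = 1.43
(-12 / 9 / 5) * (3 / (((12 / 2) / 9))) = -6 / 5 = -1.20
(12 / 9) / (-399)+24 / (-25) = -0.96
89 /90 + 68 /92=3577 /2070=1.73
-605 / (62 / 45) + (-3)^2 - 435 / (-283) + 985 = 9763019 / 17546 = 556.42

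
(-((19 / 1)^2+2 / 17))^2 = 37687321 / 289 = 130405.96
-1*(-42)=42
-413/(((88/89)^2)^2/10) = -129562727665/29984768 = -4320.95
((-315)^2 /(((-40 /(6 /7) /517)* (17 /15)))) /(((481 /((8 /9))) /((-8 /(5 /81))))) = 1899540720 /8177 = 232302.89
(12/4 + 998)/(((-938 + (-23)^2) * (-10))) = 1001/4090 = 0.24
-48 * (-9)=432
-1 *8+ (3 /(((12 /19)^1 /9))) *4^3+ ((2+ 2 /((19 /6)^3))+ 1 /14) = 262163887 /96026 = 2730.13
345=345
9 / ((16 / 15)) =135 / 16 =8.44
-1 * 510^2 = -260100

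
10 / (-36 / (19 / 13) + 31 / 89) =-16910 / 41063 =-0.41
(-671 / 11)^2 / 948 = 3721 / 948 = 3.93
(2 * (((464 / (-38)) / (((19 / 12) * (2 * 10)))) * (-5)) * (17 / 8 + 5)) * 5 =2610 / 19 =137.37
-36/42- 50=-356/7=-50.86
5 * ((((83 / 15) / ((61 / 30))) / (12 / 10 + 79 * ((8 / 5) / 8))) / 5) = 166 / 1037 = 0.16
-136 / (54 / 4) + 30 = 538 / 27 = 19.93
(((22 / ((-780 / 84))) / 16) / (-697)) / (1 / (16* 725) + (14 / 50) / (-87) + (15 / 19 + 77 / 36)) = 0.00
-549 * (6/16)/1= -1647/8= -205.88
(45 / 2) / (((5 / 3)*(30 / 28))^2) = 882 / 125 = 7.06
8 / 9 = 0.89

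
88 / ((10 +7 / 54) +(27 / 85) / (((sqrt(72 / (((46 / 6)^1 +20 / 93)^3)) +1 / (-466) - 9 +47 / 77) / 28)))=107205570290926189716480 * sqrt(136338) / 762027708896329839933508453 +7395644152325126141881248240 / 762027708896329839933508453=9.76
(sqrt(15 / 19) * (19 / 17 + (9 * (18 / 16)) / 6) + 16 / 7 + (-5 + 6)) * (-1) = -23 / 7 -763 * sqrt(285) / 5168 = -5.78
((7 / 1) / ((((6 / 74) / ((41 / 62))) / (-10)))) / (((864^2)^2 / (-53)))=2814035 / 51824833855488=0.00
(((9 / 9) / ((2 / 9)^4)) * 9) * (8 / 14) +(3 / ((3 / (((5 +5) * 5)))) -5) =60309 / 28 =2153.89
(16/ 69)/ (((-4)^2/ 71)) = 71/ 69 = 1.03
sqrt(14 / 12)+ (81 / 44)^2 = sqrt(42) / 6+ 6561 / 1936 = 4.47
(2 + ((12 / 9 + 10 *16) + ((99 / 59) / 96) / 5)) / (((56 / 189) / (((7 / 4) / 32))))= 291419037 / 9666560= 30.15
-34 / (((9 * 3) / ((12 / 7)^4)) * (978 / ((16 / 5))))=-69632 / 1956815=-0.04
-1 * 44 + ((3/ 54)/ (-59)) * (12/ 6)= -23365/ 531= -44.00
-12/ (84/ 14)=-2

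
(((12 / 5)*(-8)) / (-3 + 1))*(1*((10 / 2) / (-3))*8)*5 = -640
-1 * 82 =-82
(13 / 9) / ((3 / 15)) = 65 / 9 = 7.22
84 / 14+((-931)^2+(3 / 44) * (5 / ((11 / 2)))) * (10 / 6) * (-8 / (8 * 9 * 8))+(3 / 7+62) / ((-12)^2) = -1834778035 / 91476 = -20057.48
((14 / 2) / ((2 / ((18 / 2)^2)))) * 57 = 32319 / 2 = 16159.50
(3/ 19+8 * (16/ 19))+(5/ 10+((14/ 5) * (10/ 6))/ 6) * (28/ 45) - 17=-71642/ 7695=-9.31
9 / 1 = 9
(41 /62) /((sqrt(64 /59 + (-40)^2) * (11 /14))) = 7 * sqrt(2419) /16368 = 0.02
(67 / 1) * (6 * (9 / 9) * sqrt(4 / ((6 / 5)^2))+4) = 938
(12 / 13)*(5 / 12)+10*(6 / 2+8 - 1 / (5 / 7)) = 1253 / 13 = 96.38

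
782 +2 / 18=7039 / 9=782.11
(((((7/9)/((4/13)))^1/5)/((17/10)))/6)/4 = 0.01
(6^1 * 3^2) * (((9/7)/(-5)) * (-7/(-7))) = -486/35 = -13.89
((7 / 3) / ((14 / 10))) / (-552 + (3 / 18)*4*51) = -5 / 1554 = -0.00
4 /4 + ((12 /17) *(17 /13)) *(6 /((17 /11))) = 1013 /221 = 4.58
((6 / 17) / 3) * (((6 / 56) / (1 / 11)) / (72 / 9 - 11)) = -0.05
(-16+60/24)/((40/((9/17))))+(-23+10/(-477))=-23.20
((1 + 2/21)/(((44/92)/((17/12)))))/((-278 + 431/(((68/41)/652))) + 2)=152881/7971387732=0.00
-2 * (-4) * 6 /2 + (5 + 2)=31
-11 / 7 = -1.57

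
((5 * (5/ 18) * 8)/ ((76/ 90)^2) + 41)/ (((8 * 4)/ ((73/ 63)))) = 106507/ 51984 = 2.05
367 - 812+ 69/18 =-2647/6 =-441.17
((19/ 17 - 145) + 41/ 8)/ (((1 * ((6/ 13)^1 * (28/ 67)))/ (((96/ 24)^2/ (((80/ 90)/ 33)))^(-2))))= -16436641/ 8061596928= -0.00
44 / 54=22 / 27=0.81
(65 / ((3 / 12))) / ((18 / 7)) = 910 / 9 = 101.11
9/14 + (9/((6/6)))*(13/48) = 345/112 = 3.08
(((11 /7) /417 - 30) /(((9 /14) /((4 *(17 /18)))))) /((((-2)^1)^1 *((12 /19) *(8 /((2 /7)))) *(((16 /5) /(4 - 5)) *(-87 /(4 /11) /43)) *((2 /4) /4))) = 6080534755 /2715265476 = 2.24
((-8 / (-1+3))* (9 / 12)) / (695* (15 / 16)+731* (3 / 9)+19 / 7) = -1008 / 301709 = -0.00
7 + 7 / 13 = 98 / 13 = 7.54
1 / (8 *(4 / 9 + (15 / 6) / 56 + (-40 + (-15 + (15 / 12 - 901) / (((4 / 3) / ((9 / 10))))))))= -1260 / 6671369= -0.00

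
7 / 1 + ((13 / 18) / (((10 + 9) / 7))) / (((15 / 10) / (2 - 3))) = 3500 / 513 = 6.82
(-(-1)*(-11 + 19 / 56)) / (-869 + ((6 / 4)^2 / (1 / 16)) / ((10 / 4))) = 2985 / 239288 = 0.01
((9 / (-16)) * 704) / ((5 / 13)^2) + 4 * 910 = 24076 / 25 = 963.04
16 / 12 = 1.33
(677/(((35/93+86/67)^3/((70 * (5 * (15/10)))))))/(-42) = -1850.26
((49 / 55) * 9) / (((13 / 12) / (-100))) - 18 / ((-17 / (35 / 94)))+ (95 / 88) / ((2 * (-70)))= -18932927113 / 25593568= -739.75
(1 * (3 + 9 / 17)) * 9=31.76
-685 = -685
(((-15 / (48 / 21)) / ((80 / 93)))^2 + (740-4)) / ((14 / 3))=156146115 / 917504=170.19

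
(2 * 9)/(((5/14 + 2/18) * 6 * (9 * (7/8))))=48/59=0.81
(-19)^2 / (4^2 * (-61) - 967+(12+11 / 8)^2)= -23104 / 112903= -0.20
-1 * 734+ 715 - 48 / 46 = -461 / 23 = -20.04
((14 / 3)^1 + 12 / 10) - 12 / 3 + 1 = 43 / 15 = 2.87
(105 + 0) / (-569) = -0.18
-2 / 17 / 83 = -2 / 1411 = -0.00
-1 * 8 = -8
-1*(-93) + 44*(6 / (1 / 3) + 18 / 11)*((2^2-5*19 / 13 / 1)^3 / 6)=-11244687 / 2197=-5118.20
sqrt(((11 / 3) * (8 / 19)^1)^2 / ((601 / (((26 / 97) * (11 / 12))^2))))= 6292 * sqrt(601) / 9968787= 0.02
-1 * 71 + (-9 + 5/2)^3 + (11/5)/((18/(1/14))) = -870953/2520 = -345.62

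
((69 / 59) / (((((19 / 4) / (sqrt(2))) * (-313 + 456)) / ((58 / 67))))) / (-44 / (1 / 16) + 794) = 2668 * sqrt(2) / 161104515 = 0.00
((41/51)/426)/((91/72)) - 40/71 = -61716/109837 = -0.56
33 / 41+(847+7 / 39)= 1355927 / 1599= 847.98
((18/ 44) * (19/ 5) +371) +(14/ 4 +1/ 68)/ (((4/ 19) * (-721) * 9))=36165646669/ 97075440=372.55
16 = 16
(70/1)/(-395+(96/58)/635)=-1289050/7273877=-0.18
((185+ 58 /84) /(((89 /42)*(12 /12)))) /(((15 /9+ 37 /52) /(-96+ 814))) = 26455.99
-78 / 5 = -15.60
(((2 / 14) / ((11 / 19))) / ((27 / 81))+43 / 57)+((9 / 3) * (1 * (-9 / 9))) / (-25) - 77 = -8271658 / 109725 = -75.39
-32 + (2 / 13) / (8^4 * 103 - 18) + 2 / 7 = -608758403 / 19195085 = -31.71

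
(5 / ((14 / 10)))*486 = 12150 / 7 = 1735.71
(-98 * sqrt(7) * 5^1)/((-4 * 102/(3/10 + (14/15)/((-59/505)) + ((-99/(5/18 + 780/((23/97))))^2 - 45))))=-1695353987749172639 * sqrt(7)/26792574784777080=-167.42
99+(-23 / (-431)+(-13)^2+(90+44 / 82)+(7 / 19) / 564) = 67903590085 / 189362436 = 358.59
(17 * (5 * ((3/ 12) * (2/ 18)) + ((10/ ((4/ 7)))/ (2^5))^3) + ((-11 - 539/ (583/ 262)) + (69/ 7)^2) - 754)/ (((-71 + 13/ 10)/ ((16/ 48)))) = 27722688213845/ 6405874384896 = 4.33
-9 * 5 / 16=-2.81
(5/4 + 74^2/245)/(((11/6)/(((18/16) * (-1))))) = -624483/43120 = -14.48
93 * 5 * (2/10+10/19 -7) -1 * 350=-62078/19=-3267.26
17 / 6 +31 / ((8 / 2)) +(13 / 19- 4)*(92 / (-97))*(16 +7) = 1833757 / 22116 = 82.92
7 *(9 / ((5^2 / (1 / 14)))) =9 / 50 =0.18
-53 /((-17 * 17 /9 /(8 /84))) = 318 /2023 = 0.16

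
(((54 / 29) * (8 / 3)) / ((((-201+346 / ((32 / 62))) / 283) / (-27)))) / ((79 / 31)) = -272875392 / 8602705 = -31.72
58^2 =3364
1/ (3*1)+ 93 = 280/ 3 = 93.33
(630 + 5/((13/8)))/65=1646/169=9.74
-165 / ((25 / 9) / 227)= -67419 / 5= -13483.80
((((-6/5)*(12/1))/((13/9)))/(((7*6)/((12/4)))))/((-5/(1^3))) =324/2275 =0.14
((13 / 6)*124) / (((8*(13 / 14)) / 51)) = 3689 / 2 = 1844.50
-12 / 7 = -1.71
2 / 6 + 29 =29.33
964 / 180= 241 / 45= 5.36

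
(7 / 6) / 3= 7 / 18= 0.39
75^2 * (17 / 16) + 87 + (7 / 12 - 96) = 5968.15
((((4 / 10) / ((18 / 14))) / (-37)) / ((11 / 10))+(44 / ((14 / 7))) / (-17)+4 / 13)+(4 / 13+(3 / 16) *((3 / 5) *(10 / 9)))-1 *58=-379254253 / 6476184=-58.56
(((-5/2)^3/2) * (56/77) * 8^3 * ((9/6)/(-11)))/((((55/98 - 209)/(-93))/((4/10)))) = 58329600/823889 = 70.80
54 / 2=27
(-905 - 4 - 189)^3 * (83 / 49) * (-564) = 61967534423904 / 49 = 1264643559671.51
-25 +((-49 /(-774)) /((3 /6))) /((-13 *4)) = -503149 /20124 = -25.00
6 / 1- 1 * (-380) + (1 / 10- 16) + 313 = 6831 / 10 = 683.10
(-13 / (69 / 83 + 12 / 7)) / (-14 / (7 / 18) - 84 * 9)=7553 / 1171368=0.01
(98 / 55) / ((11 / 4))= 392 / 605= 0.65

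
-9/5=-1.80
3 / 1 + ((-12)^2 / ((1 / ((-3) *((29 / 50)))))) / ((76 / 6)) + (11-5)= -5121 / 475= -10.78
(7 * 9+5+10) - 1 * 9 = 69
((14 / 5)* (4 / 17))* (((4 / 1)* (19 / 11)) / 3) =4256 / 2805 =1.52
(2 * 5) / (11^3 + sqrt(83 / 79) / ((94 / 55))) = 76784840 / 10220060129 - 4700 * sqrt(6557) / 112420661419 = 0.01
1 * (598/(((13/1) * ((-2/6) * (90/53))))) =-1219/15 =-81.27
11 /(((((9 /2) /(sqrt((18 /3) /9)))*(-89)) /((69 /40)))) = -0.04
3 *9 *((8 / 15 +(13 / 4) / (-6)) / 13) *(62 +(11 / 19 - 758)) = 118917 / 9880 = 12.04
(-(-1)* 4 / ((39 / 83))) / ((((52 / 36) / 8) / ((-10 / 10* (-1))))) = 7968 / 169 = 47.15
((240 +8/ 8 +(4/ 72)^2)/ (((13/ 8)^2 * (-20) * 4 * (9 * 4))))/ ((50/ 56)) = -109319/ 3080025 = -0.04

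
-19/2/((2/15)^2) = -4275/8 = -534.38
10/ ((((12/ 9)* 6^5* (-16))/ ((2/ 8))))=-5/ 331776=-0.00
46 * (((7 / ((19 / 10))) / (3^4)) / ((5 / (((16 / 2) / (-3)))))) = -5152 / 4617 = -1.12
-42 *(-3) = 126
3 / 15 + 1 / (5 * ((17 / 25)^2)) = 914 / 1445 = 0.63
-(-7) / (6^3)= 0.03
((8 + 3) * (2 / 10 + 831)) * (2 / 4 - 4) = -32001.20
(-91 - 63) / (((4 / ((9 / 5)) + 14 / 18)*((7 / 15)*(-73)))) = 110 / 73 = 1.51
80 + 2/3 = 242/3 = 80.67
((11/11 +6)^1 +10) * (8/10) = 68/5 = 13.60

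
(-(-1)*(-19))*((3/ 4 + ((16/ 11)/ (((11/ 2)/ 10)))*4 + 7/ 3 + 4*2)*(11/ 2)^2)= -597607/ 48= -12450.15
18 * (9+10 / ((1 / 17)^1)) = 3222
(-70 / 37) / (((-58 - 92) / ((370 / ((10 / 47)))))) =329 / 15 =21.93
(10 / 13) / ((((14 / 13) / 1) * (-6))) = -5 / 42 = -0.12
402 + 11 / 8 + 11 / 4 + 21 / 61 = 198357 / 488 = 406.47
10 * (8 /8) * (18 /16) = 45 /4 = 11.25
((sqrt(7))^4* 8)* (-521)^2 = 106404872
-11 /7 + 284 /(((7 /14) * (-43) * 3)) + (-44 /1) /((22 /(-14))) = 19889 /903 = 22.03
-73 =-73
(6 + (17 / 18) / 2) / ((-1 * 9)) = -233 / 324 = -0.72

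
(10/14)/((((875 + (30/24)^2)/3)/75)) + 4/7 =988/1309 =0.75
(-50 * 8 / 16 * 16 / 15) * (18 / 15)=-32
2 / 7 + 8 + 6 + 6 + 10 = 212 / 7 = 30.29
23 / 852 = 0.03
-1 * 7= -7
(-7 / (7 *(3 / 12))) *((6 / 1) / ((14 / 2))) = -3.43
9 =9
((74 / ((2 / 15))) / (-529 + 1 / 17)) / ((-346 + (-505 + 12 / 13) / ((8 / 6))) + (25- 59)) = 122655 / 88613912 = 0.00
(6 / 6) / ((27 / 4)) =4 / 27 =0.15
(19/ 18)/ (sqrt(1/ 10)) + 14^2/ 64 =49/ 16 + 19*sqrt(10)/ 18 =6.40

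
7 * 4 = 28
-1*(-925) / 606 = 925 / 606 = 1.53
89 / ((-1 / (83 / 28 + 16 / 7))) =-1869 / 4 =-467.25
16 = 16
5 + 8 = 13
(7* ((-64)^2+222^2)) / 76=93415 / 19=4916.58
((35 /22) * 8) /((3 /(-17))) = -2380 /33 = -72.12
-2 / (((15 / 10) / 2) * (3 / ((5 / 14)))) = -20 / 63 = -0.32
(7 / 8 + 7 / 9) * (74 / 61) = 2.01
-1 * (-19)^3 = 6859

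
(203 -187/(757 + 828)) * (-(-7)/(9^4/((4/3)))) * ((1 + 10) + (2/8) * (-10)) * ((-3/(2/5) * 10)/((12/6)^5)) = -11958310/2079837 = -5.75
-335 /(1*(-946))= 335 /946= 0.35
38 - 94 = -56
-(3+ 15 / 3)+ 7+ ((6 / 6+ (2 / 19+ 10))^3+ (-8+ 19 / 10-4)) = 93177961 / 68590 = 1358.48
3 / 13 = 0.23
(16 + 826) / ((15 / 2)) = 1684 / 15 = 112.27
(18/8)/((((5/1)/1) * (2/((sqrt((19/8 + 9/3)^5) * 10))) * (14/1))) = 16641 * sqrt(86)/14336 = 10.76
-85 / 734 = -0.12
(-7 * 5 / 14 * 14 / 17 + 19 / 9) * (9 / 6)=4 / 51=0.08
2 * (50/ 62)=50/ 31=1.61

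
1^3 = 1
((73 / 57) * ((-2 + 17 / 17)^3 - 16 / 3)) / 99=-0.08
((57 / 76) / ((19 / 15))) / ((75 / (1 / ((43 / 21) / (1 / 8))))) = 63 / 130720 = 0.00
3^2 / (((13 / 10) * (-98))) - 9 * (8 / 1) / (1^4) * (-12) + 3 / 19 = 10458048 / 12103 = 864.09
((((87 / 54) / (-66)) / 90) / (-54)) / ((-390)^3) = -29 / 342488923920000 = -0.00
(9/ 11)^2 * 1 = 81/ 121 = 0.67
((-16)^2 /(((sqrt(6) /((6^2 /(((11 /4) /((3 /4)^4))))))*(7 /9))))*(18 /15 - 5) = -332424*sqrt(6) /385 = -2114.98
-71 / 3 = -23.67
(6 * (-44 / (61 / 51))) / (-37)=13464 / 2257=5.97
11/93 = 0.12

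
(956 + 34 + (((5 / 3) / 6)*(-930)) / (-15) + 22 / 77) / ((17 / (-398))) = -25262254 / 1071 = -23587.54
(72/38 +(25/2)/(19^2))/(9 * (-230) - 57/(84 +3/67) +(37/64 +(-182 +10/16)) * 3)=-83669152/113318886613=-0.00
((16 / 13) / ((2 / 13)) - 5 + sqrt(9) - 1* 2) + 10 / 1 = 14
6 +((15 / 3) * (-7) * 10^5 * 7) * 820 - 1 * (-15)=-20089999979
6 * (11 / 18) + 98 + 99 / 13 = 4262 / 39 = 109.28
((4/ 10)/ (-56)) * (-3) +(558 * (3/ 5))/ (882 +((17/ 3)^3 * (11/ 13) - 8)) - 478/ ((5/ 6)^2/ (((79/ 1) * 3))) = -41202431106681/ 252571900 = -163131.49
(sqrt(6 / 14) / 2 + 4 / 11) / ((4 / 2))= sqrt(21) / 28 + 2 / 11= 0.35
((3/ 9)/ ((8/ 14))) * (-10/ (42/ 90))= -25/ 2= -12.50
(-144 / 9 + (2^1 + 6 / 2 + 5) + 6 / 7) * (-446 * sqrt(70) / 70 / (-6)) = -1338 * sqrt(70) / 245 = -45.69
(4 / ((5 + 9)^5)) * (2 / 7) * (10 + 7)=17 / 470596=0.00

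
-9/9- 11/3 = -14/3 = -4.67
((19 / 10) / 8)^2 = 361 / 6400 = 0.06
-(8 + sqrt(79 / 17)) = -10.16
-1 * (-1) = 1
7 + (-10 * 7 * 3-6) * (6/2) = -641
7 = 7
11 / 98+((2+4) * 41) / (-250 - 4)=-10657 / 12446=-0.86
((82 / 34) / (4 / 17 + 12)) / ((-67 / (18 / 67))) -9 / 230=-0.04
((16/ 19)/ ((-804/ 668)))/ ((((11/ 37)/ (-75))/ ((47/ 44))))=29041300/ 154033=188.54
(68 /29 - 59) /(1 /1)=-1643 /29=-56.66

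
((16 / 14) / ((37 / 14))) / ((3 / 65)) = 1040 / 111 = 9.37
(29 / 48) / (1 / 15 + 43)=145 / 10336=0.01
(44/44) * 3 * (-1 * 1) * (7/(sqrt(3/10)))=-7 * sqrt(30)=-38.34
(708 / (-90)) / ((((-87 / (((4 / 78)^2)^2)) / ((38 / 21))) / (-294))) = -1004416 / 3019040505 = -0.00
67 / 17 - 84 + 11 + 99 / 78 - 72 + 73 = -29521 / 442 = -66.79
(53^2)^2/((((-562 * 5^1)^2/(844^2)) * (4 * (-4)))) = -351292104601/7896100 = -44489.32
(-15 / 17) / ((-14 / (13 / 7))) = 195 / 1666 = 0.12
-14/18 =-7/9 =-0.78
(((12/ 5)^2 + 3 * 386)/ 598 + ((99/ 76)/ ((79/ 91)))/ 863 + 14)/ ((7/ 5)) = 47513913563/ 4171068860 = 11.39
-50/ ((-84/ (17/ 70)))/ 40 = 0.00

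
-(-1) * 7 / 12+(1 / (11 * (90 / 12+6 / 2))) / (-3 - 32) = 18857 / 32340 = 0.58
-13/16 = -0.81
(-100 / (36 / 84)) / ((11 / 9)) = -190.91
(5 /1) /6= 5 /6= 0.83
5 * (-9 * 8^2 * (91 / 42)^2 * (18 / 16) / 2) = -7605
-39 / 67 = -0.58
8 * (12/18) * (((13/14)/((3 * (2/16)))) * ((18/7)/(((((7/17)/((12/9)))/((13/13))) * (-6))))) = -56576/3087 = -18.33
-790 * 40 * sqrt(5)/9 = -31600 * sqrt(5)/9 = -7851.08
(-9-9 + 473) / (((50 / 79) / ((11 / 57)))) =79079 / 570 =138.74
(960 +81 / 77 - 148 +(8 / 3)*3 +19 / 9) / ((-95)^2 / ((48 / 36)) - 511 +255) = 2281808 / 18053343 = 0.13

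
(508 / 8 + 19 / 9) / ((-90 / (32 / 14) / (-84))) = 18896 / 135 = 139.97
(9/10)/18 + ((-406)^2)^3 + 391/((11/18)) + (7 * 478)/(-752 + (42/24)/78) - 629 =231173665654434997441247/51615740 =4478743609109062.42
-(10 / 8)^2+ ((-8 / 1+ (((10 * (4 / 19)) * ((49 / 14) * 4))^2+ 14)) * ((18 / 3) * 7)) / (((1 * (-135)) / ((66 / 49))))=-223246889 / 606480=-368.10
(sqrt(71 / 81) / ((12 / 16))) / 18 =2 * sqrt(71) / 243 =0.07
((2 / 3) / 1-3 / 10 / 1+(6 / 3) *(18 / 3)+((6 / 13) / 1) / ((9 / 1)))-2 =10.42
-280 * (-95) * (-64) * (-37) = 62988800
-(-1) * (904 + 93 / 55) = 49813 / 55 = 905.69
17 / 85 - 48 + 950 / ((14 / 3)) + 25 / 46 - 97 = 95497 / 1610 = 59.31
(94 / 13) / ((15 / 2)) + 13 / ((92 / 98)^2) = 15.72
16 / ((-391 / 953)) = -15248 / 391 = -39.00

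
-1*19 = -19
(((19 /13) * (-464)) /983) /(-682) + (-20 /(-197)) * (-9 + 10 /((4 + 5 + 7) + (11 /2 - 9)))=-713784420 /858454883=-0.83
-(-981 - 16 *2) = 1013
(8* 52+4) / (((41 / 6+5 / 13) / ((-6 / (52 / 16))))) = -60480 / 563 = -107.42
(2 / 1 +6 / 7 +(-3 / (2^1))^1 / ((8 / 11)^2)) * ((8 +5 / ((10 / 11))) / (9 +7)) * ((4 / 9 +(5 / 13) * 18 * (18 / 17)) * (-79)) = -8704299 / 792064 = -10.99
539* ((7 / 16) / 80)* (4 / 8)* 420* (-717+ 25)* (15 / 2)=-205609635 / 64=-3212650.55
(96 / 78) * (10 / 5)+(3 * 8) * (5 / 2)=812 / 13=62.46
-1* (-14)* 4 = 56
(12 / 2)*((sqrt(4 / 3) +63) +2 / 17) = 4*sqrt(3) +6438 / 17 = 385.63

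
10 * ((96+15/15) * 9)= 8730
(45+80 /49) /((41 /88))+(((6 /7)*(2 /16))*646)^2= 39301721 /8036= 4890.71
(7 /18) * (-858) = -1001 /3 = -333.67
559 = 559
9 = 9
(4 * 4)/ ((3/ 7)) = 112/ 3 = 37.33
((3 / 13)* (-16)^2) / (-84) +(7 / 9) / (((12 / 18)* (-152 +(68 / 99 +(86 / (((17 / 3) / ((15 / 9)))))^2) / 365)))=-2781522353 / 3911787152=-0.71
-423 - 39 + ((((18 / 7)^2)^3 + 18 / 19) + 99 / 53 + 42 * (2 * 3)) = 9704610453 / 118472543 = 81.91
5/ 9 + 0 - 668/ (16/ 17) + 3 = -25423/ 36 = -706.19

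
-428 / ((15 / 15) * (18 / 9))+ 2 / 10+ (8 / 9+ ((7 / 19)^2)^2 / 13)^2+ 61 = -152.01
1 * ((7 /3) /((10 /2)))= 7 /15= 0.47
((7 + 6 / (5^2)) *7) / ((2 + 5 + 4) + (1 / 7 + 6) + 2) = 8869 / 3350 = 2.65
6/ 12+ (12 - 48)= -71/ 2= -35.50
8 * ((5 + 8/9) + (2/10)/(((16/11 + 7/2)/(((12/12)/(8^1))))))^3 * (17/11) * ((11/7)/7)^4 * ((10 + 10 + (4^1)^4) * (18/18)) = 804762618584556632099/453534256809411750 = 1774.43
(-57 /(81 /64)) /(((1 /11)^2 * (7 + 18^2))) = -147136 /8937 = -16.46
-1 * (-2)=2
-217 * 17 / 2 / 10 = -3689 / 20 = -184.45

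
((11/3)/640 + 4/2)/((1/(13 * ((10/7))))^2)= 3254095/4704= 691.77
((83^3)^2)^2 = 106890007738661124410161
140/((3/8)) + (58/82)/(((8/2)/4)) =46007/123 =374.04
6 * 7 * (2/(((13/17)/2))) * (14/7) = 439.38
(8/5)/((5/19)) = 152/25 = 6.08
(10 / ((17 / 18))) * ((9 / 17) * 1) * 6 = 9720 / 289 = 33.63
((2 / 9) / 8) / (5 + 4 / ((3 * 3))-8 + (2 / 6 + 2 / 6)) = -0.01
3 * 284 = 852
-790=-790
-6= -6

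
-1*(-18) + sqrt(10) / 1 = sqrt(10) + 18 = 21.16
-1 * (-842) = 842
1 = 1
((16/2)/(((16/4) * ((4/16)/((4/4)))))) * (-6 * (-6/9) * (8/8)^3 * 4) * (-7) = -896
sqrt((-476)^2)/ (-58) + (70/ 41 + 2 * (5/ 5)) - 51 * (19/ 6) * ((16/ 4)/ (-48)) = 255647/ 28536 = 8.96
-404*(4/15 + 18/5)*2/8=-5858/15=-390.53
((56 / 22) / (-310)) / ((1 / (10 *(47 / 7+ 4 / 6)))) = -20 / 33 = -0.61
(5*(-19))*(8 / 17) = -760 / 17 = -44.71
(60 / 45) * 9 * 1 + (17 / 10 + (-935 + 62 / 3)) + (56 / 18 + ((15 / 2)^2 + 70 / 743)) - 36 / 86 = -4839870641 / 5750820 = -841.60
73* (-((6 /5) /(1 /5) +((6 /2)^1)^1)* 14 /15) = -3066 /5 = -613.20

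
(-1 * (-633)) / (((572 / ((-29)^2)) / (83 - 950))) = -461550051 / 572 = -806905.68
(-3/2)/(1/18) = -27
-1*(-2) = 2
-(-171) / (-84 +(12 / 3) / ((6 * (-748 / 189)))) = -21318 / 10493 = -2.03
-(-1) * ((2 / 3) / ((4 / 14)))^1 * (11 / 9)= 77 / 27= 2.85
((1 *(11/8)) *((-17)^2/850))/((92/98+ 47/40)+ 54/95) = 174097/998850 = 0.17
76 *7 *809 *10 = 4303880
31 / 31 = 1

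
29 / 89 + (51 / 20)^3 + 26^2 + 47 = 526813939 / 712000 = 739.91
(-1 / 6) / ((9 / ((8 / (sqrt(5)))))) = -4* sqrt(5) / 135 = -0.07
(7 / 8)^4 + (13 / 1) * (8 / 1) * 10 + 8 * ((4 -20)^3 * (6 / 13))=-749897235 / 53248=-14083.11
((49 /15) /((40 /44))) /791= 77 /16950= 0.00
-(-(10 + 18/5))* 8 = 544/5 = 108.80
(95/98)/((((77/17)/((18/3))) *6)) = 1615/7546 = 0.21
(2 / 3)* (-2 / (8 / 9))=-3 / 2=-1.50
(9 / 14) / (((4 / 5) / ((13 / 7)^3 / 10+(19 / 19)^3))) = 50643 / 38416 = 1.32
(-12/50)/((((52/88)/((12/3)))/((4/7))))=-2112/2275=-0.93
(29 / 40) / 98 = 29 / 3920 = 0.01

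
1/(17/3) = 3/17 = 0.18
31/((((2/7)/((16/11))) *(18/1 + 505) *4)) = 434/5753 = 0.08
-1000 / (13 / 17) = -17000 / 13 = -1307.69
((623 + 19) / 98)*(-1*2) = -642 / 49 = -13.10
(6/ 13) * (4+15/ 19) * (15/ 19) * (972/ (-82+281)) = 612360/ 71839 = 8.52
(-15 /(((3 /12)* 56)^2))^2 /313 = 225 /12024208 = 0.00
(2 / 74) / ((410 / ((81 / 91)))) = 81 / 1380470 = 0.00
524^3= 143877824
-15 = -15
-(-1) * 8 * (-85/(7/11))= -7480/7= -1068.57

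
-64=-64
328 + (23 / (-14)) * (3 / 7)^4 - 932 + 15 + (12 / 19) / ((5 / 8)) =-1877821411 / 3193330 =-588.04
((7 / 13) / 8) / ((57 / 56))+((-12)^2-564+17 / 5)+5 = -1524733 / 3705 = -411.53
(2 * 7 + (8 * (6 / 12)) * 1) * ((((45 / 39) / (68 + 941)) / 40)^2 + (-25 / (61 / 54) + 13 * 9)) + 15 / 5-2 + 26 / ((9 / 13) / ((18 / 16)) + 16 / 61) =1738.26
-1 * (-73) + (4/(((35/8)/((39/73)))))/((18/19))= 563497/7665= 73.52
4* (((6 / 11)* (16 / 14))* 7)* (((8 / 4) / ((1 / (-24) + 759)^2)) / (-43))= -221184 / 156934884425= -0.00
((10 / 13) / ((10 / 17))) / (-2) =-17 / 26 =-0.65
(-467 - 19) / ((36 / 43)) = -1161 / 2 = -580.50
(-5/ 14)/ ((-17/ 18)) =45/ 119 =0.38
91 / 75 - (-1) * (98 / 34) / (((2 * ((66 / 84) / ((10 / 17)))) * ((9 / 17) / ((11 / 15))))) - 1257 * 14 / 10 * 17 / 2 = -343230839 / 22950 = -14955.59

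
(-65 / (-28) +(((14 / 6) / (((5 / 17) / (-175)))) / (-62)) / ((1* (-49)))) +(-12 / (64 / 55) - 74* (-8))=583.55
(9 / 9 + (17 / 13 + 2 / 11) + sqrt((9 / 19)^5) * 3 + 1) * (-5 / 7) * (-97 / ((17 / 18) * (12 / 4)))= 2121390 * sqrt(19) / 816221 + 1452090 / 17017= 96.66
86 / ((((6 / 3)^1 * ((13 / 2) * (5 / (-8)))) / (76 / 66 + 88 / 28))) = -682496 / 15015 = -45.45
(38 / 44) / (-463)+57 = 57.00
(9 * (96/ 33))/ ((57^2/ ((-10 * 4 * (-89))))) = 113920/ 3971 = 28.69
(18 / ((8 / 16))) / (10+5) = 12 / 5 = 2.40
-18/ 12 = -3/ 2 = -1.50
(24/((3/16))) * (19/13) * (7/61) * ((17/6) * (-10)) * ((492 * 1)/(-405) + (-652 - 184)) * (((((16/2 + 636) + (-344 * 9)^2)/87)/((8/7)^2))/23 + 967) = 303357615932406784/128530233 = 2360204357.00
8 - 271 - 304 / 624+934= 26150 / 39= 670.51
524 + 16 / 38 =9964 / 19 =524.42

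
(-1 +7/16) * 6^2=-81/4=-20.25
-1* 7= -7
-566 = -566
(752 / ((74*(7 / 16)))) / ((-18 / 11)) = -33088 / 2331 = -14.19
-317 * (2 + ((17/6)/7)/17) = -26945/42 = -641.55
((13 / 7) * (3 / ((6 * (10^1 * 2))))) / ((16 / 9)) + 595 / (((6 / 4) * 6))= 2666653 / 40320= 66.14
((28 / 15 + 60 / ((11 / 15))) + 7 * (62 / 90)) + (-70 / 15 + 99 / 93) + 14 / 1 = 1517696 / 15345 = 98.90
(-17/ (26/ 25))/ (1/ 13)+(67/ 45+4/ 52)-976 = -1388713/ 1170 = -1186.93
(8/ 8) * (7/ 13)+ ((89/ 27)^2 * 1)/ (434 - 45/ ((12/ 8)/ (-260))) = 42121075/ 78033618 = 0.54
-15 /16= -0.94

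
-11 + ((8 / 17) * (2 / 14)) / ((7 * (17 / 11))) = -155683 / 14161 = -10.99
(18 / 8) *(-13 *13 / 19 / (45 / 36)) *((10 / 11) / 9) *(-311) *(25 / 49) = 2627950 / 10241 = 256.61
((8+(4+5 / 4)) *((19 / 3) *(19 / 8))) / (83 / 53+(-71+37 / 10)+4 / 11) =-55772695 / 18293232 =-3.05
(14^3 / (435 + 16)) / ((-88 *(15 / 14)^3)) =-941192 / 16743375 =-0.06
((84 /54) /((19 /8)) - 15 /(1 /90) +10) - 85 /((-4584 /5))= -349930559 /261288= -1339.25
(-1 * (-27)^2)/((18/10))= -405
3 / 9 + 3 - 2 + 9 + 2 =37 / 3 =12.33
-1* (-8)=8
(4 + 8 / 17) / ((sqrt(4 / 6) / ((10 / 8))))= 95 * sqrt(6) / 34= 6.84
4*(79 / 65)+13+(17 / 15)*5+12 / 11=52808 / 2145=24.62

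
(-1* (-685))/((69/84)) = 19180/23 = 833.91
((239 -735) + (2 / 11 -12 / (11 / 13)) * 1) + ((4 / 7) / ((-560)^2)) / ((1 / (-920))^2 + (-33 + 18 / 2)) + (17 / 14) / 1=-7089994519231 / 13935128914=-508.79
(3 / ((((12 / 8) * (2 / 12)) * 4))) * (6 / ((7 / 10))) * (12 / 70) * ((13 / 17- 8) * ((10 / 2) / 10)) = -13284 / 833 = -15.95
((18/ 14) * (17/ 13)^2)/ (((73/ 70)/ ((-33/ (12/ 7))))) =-1001385/ 24674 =-40.58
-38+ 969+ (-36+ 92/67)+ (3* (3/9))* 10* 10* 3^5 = 1688157/67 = 25196.37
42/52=21/26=0.81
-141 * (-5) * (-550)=-387750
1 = 1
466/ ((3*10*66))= 233/ 990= 0.24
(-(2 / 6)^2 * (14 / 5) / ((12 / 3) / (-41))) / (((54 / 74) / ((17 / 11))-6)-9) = -180523 / 822420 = -0.22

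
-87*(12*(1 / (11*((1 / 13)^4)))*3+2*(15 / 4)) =-178920459 / 22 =-8132748.14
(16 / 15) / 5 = 16 / 75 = 0.21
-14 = -14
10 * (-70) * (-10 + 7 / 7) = 6300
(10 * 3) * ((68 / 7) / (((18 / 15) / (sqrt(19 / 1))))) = 1700 * sqrt(19) / 7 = 1058.59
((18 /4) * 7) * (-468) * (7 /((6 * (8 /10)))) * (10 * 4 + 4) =-945945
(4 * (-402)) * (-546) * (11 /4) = 2414412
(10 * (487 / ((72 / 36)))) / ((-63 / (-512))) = 1246720 / 63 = 19789.21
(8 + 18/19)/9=170/171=0.99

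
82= 82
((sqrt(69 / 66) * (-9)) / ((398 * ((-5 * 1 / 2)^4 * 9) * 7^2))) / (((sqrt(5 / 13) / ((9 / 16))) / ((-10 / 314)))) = 9 * sqrt(32890) / 42099942500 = 0.00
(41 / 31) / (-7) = -41 / 217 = -0.19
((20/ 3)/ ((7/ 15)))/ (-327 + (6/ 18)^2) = -450/ 10297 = -0.04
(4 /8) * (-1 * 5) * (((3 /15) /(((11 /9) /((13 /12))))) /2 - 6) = 2601 /176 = 14.78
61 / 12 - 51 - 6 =-623 / 12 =-51.92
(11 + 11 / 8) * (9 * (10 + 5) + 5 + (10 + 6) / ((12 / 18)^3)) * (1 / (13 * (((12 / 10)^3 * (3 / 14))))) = 933625 / 1872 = 498.73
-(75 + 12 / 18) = -227 / 3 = -75.67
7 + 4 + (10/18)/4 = 401/36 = 11.14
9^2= 81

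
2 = 2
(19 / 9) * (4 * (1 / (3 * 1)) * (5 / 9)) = 380 / 243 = 1.56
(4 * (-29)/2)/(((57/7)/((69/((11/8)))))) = -74704/209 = -357.44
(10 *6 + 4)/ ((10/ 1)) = 32/ 5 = 6.40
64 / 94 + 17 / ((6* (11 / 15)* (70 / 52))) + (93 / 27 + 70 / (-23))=2960534 / 749133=3.95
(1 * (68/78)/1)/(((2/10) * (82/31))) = 2635/1599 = 1.65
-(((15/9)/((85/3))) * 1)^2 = -0.00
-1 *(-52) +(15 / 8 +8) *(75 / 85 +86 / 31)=371465 / 4216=88.11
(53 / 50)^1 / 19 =53 / 950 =0.06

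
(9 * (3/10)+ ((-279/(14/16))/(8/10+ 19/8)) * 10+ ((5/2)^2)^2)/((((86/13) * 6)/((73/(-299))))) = 4997131123/844052160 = 5.92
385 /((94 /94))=385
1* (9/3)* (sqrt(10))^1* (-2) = -6* sqrt(10) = -18.97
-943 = -943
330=330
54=54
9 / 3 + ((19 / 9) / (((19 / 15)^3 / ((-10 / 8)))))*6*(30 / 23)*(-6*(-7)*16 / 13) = -56376183 / 107939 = -522.30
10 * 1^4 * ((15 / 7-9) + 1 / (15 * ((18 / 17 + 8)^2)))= -2439071 / 35574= -68.56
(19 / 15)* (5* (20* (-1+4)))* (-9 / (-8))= 855 / 2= 427.50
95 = 95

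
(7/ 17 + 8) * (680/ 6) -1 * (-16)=2908/ 3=969.33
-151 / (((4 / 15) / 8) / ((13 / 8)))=-29445 / 4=-7361.25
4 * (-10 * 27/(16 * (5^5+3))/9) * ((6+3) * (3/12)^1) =-135/25024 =-0.01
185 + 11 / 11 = 186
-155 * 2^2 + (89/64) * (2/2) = -39591/64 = -618.61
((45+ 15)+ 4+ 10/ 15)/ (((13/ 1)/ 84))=5432/ 13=417.85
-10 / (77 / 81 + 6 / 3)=-810 / 239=-3.39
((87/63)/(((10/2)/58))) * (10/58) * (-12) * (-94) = 21808/7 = 3115.43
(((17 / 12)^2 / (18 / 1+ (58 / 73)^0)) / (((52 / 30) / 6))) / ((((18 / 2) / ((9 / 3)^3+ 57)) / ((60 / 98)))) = 7225 / 3458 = 2.09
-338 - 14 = -352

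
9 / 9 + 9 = 10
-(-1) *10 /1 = 10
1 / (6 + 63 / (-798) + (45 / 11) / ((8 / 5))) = 0.12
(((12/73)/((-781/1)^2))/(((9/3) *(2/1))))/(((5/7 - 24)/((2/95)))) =-28/689502964205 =-0.00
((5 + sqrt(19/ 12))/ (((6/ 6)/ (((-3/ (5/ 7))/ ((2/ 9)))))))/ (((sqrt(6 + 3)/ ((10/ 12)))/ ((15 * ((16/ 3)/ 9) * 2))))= -1400/ 3 -140 * sqrt(57)/ 9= -584.11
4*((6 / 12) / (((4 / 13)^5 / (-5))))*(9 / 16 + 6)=-194928825 / 8192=-23795.02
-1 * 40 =-40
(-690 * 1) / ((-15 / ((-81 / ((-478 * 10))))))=1863 / 2390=0.78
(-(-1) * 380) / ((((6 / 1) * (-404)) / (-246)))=3895 / 101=38.56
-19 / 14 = -1.36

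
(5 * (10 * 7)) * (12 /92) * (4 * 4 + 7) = 1050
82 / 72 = 41 / 36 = 1.14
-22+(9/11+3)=-200/11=-18.18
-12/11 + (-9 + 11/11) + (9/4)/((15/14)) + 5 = -219/110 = -1.99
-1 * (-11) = 11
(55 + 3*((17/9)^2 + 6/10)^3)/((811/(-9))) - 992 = -1985428790297/1995364125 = -995.02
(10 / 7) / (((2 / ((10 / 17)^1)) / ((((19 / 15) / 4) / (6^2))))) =95 / 25704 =0.00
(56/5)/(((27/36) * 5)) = 224/75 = 2.99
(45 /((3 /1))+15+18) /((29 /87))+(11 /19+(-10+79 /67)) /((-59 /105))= 11917068 /75107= 158.67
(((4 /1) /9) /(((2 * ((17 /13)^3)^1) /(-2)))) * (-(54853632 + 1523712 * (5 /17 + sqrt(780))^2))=89269207040 * sqrt(195) /250563 + 1052702660558848 /4259571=252113291.07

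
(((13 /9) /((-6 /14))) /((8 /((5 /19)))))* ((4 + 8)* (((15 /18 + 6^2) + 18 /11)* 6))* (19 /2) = -2917.29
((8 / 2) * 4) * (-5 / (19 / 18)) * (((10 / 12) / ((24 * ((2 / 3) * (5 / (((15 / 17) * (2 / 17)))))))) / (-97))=450 / 532627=0.00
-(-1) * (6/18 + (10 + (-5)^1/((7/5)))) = 142/21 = 6.76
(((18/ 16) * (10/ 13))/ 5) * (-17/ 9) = -0.33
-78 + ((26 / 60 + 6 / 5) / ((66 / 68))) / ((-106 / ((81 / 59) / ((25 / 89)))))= -671408733 / 8599250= -78.08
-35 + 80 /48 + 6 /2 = -91 /3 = -30.33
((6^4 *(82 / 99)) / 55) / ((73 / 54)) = 637632 / 44165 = 14.44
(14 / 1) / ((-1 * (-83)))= 14 / 83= 0.17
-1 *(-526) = 526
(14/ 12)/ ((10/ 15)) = 7/ 4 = 1.75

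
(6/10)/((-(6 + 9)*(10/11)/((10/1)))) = -11/25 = -0.44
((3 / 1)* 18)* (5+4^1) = 486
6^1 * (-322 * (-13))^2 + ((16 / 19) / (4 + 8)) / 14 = 41949094826 / 399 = 105135576.01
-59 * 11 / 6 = -649 / 6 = -108.17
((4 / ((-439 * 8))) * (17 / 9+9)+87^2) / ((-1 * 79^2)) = -1.21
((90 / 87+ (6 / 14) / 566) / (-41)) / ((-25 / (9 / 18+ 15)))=3687357 / 235540900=0.02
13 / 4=3.25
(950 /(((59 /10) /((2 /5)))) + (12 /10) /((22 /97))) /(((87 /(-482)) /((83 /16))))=-2003.11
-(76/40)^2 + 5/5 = -261/100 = -2.61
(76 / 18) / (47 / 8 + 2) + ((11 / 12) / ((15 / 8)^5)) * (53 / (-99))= 73910768 / 143521875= 0.51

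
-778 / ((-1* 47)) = 778 / 47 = 16.55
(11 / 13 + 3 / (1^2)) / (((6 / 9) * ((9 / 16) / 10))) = 4000 / 39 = 102.56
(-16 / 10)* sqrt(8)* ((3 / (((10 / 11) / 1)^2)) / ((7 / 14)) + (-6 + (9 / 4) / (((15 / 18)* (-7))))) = -2448* sqrt(2) / 875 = -3.96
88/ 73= 1.21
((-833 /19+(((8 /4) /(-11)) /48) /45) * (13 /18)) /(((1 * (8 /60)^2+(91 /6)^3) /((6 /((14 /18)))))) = -1929731505 /27561999773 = -0.07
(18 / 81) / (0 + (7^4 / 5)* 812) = 5 / 8773254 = 0.00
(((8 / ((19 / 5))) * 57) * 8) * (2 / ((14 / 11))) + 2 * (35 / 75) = 158498 / 105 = 1509.50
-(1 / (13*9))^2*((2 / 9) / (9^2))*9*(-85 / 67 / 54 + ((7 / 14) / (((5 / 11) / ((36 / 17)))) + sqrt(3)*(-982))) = -709139 / 170496015885 + 1964*sqrt(3) / 1108809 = 0.00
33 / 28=1.18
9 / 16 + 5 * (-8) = -631 / 16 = -39.44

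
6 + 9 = 15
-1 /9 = -0.11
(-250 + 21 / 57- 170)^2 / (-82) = -63568729 / 29602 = -2147.45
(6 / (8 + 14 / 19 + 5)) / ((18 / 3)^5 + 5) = 0.00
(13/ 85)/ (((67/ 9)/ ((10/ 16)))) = 117/ 9112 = 0.01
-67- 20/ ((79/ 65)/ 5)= -149.28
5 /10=1 /2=0.50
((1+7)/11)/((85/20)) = 32/187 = 0.17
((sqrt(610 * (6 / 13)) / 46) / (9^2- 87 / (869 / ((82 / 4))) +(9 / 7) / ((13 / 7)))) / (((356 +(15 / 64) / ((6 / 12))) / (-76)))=-384256 * sqrt(11895) / 42917131635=-0.00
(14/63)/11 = 2/99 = 0.02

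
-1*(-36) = 36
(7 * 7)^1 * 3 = 147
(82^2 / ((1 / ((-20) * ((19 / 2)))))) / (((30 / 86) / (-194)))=2131481104 / 3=710493701.33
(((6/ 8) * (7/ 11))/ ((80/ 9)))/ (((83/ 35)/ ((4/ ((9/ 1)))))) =147/ 14608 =0.01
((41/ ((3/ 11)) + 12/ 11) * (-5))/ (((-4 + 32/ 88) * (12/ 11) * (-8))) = -54967/ 2304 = -23.86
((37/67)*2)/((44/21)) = 777/1474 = 0.53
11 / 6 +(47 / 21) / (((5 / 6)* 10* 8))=1.87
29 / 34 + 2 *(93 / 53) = 7861 / 1802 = 4.36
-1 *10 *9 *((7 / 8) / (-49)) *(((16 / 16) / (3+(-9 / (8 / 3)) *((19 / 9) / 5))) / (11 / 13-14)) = -650 / 8379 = -0.08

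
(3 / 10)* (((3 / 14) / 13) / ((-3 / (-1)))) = 3 / 1820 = 0.00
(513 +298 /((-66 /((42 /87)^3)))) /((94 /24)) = 1649890100 /12609113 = 130.85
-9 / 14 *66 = -297 / 7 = -42.43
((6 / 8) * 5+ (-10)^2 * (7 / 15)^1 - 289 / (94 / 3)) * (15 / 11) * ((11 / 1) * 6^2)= 1045485 / 47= 22244.36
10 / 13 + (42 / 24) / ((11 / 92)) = 2203 / 143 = 15.41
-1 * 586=-586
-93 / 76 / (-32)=93 / 2432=0.04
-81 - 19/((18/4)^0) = -100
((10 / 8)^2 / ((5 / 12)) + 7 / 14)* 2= 17 / 2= 8.50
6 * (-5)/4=-15/2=-7.50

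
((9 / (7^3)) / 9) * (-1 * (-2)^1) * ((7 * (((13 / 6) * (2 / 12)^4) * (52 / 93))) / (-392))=-0.00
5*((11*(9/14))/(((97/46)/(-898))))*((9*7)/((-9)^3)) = 1135970/873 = 1301.23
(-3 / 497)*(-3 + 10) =-3 / 71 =-0.04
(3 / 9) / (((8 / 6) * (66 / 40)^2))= 100 / 1089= 0.09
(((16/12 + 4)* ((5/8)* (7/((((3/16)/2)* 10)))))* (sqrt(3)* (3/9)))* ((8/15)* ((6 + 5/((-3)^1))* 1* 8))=265.68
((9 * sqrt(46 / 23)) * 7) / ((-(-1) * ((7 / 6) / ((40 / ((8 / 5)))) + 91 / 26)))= 675 * sqrt(2) / 38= 25.12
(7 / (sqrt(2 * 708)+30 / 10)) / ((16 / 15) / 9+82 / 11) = 0.02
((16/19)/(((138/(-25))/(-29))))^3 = 195112000000/2253243231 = 86.59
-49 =-49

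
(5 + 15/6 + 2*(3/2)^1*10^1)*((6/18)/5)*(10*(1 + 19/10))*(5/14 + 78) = 159065/28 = 5680.89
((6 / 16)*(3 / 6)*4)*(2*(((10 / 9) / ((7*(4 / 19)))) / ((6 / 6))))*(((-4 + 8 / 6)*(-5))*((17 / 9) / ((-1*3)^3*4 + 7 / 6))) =-32300 / 121149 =-0.27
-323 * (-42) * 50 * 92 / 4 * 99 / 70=22064130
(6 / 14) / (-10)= -3 / 70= -0.04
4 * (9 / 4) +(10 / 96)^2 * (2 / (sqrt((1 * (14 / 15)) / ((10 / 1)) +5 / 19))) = 125 * sqrt(7239) / 292608 +9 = 9.04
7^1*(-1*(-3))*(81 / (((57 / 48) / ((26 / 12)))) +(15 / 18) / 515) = 3103.61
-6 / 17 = -0.35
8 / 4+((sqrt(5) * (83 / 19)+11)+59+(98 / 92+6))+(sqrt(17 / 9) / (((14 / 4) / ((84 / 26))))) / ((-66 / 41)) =-82 * sqrt(17) / 429+83 * sqrt(5) / 19+3637 / 46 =88.05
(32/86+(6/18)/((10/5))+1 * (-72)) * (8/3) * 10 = -737480/387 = -1905.63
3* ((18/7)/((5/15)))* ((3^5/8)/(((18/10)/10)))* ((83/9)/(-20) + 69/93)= 1903905/1736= 1096.72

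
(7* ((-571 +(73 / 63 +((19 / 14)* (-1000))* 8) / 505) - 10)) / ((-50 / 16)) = 153347536 / 113625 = 1349.59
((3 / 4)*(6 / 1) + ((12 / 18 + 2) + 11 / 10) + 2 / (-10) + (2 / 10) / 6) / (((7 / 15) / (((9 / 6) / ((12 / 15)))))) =3645 / 112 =32.54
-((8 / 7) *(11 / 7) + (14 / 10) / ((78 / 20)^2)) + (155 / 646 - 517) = -24970689851 / 48145734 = -518.65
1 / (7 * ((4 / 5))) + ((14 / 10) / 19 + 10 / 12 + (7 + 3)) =88463 / 7980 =11.09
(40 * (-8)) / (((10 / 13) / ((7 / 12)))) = -728 / 3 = -242.67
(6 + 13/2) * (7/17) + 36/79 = 15049/2686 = 5.60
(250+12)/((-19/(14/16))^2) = 0.56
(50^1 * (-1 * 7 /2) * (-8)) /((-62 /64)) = -44800 /31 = -1445.16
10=10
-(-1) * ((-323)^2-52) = 104277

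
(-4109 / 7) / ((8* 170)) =-587 / 1360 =-0.43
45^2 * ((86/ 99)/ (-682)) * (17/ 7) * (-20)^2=-65790000/ 26257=-2505.62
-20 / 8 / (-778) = 5 / 1556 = 0.00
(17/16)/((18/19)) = 323/288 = 1.12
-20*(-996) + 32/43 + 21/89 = 76237591/3827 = 19920.98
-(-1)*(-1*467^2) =-218089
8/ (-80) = -1/ 10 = -0.10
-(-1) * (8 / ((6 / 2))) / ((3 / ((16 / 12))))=32 / 27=1.19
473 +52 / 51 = 24175 / 51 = 474.02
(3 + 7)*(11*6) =660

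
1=1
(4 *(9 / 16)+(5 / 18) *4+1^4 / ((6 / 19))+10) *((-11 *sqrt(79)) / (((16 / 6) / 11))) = -71995 *sqrt(79) / 96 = -6665.68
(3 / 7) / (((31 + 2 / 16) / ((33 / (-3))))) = -88 / 581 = -0.15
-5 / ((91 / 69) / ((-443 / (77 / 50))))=7641750 / 7007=1090.59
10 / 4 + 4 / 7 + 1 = 57 / 14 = 4.07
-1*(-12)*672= 8064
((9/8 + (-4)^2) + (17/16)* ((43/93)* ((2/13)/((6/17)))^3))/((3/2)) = 1515158161/132400008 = 11.44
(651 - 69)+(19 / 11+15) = 6586 / 11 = 598.73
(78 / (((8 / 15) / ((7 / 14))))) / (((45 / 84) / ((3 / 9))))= 91 / 2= 45.50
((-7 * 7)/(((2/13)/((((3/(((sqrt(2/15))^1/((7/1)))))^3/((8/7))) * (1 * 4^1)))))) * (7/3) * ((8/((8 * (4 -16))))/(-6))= -160590885 * sqrt(30)/128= -6871816.43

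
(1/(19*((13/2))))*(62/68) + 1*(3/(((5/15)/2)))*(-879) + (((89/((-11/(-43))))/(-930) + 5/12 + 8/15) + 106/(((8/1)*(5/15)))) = -338956822772/21477885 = -15781.67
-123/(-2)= 123/2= 61.50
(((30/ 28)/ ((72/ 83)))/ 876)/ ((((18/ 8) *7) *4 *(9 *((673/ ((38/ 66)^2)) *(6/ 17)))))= 2546855/ 733872538675584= 0.00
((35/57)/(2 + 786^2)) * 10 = 175/17607243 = 0.00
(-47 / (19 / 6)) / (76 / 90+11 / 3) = -12690 / 3857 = -3.29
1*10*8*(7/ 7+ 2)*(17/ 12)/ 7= 340/ 7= 48.57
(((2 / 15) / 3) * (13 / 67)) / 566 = 13 / 853245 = 0.00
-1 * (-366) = 366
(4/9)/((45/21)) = 28/135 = 0.21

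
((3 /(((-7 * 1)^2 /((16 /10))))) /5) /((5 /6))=144 /6125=0.02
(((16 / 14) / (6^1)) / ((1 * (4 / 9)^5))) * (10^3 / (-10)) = -492075 / 448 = -1098.38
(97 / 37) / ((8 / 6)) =291 / 148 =1.97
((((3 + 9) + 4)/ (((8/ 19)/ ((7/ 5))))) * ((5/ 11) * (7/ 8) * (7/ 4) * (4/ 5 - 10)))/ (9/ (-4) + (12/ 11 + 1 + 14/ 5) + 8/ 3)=-449673/ 7006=-64.18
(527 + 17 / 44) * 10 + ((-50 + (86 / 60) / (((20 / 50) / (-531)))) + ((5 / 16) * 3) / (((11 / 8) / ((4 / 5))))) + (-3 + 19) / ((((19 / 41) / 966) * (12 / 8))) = 25556.61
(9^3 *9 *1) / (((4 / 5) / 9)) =295245 / 4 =73811.25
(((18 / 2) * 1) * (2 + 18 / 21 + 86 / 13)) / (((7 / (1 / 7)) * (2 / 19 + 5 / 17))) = 835278 / 191737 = 4.36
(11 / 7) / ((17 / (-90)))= -990 / 119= -8.32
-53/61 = -0.87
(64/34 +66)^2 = 1331716/289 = 4608.01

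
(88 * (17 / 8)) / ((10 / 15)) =561 / 2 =280.50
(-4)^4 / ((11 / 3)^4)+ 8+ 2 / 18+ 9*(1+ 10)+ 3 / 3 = 14432317 / 131769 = 109.53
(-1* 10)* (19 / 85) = -38 / 17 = -2.24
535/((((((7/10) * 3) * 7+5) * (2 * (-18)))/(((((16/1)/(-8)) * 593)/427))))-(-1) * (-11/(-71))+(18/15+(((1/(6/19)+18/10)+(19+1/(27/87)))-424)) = -42287902717/107504082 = -393.36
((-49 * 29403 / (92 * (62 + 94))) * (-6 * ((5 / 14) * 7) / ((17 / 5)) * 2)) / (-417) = -12006225 / 5652296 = -2.12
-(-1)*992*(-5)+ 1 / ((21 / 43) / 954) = -21046 / 7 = -3006.57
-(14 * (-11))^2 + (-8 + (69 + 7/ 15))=-354818/ 15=-23654.53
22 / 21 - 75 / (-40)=491 / 168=2.92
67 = 67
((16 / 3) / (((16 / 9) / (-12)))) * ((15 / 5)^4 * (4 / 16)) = -729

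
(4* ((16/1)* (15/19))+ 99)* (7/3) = 6629/19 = 348.89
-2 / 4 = -1 / 2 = -0.50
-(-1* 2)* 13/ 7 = 3.71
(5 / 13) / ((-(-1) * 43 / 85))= 0.76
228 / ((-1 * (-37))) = 228 / 37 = 6.16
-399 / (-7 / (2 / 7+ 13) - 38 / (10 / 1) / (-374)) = 69390090 / 89863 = 772.18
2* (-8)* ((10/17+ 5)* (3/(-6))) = 760/17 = 44.71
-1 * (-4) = 4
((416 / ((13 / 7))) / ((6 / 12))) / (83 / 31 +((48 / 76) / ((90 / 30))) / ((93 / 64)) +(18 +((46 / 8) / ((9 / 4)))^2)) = 667926 / 40781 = 16.38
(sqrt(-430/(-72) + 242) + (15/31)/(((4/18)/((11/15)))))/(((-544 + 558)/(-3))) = -sqrt(8927)/28 -297/868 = -3.72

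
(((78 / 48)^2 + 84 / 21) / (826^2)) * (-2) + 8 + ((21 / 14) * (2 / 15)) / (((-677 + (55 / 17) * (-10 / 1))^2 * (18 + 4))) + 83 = 15890466690466436809 / 174620550401010560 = 91.00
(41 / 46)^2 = 1681 / 2116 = 0.79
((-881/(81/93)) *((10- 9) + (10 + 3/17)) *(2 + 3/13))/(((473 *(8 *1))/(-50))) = 1881045125/5644782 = 333.24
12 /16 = 3 /4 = 0.75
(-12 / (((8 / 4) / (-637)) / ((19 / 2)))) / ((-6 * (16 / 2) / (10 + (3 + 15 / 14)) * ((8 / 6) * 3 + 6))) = -340613 / 320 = -1064.42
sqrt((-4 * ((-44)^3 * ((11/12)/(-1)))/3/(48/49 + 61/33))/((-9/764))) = 13552 * sqrt(28823619)/41157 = 1767.80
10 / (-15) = -2 / 3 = -0.67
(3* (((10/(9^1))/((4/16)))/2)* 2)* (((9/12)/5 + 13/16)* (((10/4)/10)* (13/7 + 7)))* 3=341/4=85.25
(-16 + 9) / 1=-7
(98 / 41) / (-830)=-49 / 17015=-0.00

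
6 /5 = 1.20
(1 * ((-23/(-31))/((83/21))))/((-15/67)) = -10787/12865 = -0.84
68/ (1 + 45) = 34/ 23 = 1.48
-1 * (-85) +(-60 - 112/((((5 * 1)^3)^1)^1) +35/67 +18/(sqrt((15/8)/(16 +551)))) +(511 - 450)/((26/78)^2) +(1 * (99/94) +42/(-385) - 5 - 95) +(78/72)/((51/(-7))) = 108 * sqrt(210)/5 +1257162488809/2649883500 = 787.44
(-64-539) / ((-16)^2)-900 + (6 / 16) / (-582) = -22407307 / 24832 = -902.36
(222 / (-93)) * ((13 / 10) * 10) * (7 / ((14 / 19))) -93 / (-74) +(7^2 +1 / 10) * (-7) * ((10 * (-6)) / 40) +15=5436787 / 22940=237.00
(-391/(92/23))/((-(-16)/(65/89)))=-25415/5696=-4.46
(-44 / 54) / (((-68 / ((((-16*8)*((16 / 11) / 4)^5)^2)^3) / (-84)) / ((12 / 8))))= -35494216806390423241907689750528 / 80901774155746070295136271949441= -0.44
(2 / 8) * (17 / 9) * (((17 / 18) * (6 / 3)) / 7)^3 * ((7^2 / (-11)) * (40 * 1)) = -835210 / 505197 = -1.65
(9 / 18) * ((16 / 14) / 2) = 2 / 7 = 0.29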